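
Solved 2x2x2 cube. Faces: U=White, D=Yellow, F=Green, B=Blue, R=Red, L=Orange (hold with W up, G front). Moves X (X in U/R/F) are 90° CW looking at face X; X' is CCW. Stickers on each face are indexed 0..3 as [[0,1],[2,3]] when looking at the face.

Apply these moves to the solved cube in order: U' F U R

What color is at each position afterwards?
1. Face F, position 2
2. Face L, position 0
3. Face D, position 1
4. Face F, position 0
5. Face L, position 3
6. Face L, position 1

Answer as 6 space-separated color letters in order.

Answer: G G B W Y O

Derivation:
After move 1 (U'): U=WWWW F=OOGG R=GGRR B=RRBB L=BBOO
After move 2 (F): F=GOGO U=WWOB R=WGWR D=RGYY L=BYOY
After move 3 (U): U=OWBW F=WGGO R=RRWR B=BYBB L=GOOY
After move 4 (R): R=WRRR U=OGBO F=WGGY D=RBYB B=WYWB
Query 1: F[2] = G
Query 2: L[0] = G
Query 3: D[1] = B
Query 4: F[0] = W
Query 5: L[3] = Y
Query 6: L[1] = O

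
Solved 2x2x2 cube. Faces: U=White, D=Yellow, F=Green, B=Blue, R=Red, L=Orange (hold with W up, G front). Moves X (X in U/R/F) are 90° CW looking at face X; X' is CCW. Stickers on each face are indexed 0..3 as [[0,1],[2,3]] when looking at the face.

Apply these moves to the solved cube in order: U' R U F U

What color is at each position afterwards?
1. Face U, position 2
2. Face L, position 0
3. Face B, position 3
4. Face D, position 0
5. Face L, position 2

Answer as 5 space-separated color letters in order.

Answer: Y G B R O

Derivation:
After move 1 (U'): U=WWWW F=OOGG R=GGRR B=RRBB L=BBOO
After move 2 (R): R=RGRG U=WOWG F=OYGY D=YBYR B=WRWB
After move 3 (U): U=WWGO F=RGGY R=WRRG B=BBWB L=OYOO
After move 4 (F): F=GRYG U=WWOY R=GROG D=RWYR L=OYOB
After move 5 (U): U=OWYW F=GRYG R=BBOG B=OYWB L=GROB
Query 1: U[2] = Y
Query 2: L[0] = G
Query 3: B[3] = B
Query 4: D[0] = R
Query 5: L[2] = O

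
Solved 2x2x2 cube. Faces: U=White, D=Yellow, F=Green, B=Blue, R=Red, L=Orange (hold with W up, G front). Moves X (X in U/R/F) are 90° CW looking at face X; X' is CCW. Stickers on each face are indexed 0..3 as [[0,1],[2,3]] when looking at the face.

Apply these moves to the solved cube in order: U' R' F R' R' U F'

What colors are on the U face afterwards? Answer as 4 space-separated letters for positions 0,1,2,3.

Answer: O W W R

Derivation:
After move 1 (U'): U=WWWW F=OOGG R=GGRR B=RRBB L=BBOO
After move 2 (R'): R=GRGR U=WBWR F=OWGW D=YOYG B=YRYB
After move 3 (F): F=GOWW U=WBOB R=WRRR D=GGYG L=BYOO
After move 4 (R'): R=RRWR U=WYOY F=GBWB D=GOYW B=GRGB
After move 5 (R'): R=RRRW U=WGOG F=GYWY D=GBYB B=WROB
After move 6 (U): U=OWGG F=RRWY R=WRRW B=BYOB L=GYOO
After move 7 (F'): F=RYRW U=OWWR R=BRGW D=YOYB L=GGOG
Query: U face = OWWR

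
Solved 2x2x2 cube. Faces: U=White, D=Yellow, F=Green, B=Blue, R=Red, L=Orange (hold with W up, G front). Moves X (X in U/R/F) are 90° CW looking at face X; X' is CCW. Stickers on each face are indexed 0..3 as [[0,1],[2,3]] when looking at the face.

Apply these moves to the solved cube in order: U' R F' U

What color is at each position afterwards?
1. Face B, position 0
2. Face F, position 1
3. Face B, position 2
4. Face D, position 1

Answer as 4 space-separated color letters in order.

Answer: B G W O

Derivation:
After move 1 (U'): U=WWWW F=OOGG R=GGRR B=RRBB L=BBOO
After move 2 (R): R=RGRG U=WOWG F=OYGY D=YBYR B=WRWB
After move 3 (F'): F=YYOG U=WORR R=BGYG D=BOYR L=BGOW
After move 4 (U): U=RWRO F=BGOG R=WRYG B=BGWB L=YYOW
Query 1: B[0] = B
Query 2: F[1] = G
Query 3: B[2] = W
Query 4: D[1] = O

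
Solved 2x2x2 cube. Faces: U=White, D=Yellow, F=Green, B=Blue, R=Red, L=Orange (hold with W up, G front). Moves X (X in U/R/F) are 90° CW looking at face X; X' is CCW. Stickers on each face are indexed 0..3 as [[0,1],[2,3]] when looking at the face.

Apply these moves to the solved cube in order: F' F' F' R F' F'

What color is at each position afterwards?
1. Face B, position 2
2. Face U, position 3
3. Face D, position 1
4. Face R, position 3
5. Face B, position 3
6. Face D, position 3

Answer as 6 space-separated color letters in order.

After move 1 (F'): F=GGGG U=WWRR R=YRYR D=OOYY L=OWOW
After move 2 (F'): F=GGGG U=WWYY R=OROR D=WWYY L=OROR
After move 3 (F'): F=GGGG U=WWOO R=WRWR D=RRYY L=OYOY
After move 4 (R): R=WWRR U=WGOG F=GRGY D=RBYB B=OBWB
After move 5 (F'): F=RYGG U=WGWR R=BWRR D=YYYB L=OGOO
After move 6 (F'): F=YGRG U=WGBR R=YWYR D=GOYB L=OROW
Query 1: B[2] = W
Query 2: U[3] = R
Query 3: D[1] = O
Query 4: R[3] = R
Query 5: B[3] = B
Query 6: D[3] = B

Answer: W R O R B B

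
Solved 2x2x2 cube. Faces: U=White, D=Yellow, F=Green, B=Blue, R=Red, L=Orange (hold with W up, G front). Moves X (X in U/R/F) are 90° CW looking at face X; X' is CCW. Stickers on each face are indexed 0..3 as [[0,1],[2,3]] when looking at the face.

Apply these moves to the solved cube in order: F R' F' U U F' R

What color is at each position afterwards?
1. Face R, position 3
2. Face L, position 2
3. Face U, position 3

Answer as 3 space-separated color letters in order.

Answer: B O G

Derivation:
After move 1 (F): F=GGGG U=WWOO R=WRWR D=RRYY L=OYOY
After move 2 (R'): R=RRWW U=WBOB F=GWGO D=RGYG B=YBRB
After move 3 (F'): F=WOGG U=WBRW R=GRRW D=YYYG L=OBOO
After move 4 (U): U=RWWB F=GRGG R=YBRW B=OBRB L=WOOO
After move 5 (U): U=WRBW F=YBGG R=OBRW B=WORB L=GROO
After move 6 (F'): F=BGYG U=WROR R=YBYW D=ROYG L=GWOB
After move 7 (R): R=YYWB U=WGOG F=BOYG D=RRYW B=RORB
Query 1: R[3] = B
Query 2: L[2] = O
Query 3: U[3] = G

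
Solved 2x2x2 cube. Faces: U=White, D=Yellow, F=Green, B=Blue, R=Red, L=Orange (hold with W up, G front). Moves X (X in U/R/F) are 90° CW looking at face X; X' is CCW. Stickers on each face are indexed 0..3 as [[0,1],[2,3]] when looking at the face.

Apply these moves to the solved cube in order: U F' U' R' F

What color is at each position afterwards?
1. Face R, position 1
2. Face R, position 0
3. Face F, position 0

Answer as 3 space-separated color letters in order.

Answer: R W R

Derivation:
After move 1 (U): U=WWWW F=RRGG R=BBRR B=OOBB L=GGOO
After move 2 (F'): F=RGRG U=WWBR R=YBYR D=GOYY L=GWOW
After move 3 (U'): U=WRWB F=GWRG R=RGYR B=YBBB L=OOOW
After move 4 (R'): R=GRRY U=WBWY F=GRRB D=GWYG B=YBOB
After move 5 (F): F=RGBR U=WBWO R=WRYY D=RGYG L=OGOW
Query 1: R[1] = R
Query 2: R[0] = W
Query 3: F[0] = R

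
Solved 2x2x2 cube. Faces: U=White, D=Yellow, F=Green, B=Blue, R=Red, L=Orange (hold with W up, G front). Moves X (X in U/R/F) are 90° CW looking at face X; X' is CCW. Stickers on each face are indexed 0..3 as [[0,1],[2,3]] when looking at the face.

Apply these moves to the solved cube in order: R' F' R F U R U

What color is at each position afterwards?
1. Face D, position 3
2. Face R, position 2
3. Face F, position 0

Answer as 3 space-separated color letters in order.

After move 1 (R'): R=RRRR U=WBWB F=GWGW D=YGYG B=YBYB
After move 2 (F'): F=WWGG U=WBRR R=GRYR D=OOYG L=OBOW
After move 3 (R): R=YGRR U=WWRG F=WOGG D=OYYY B=RBBB
After move 4 (F): F=GWGO U=WWWB R=RGGR D=RYYY L=OOOY
After move 5 (U): U=WWBW F=RGGO R=RBGR B=OOBB L=GWOY
After move 6 (R): R=GRRB U=WGBO F=RYGY D=RBYO B=WOWB
After move 7 (U): U=BWOG F=GRGY R=WORB B=GWWB L=RYOY
Query 1: D[3] = O
Query 2: R[2] = R
Query 3: F[0] = G

Answer: O R G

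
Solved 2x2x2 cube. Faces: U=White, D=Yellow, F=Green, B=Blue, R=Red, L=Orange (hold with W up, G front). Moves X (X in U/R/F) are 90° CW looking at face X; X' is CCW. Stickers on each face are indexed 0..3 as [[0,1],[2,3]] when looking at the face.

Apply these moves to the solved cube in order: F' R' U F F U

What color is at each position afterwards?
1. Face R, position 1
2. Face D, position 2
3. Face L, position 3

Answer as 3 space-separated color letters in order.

After move 1 (F'): F=GGGG U=WWRR R=YRYR D=OOYY L=OWOW
After move 2 (R'): R=RRYY U=WBRB F=GWGR D=OGYG B=YBOB
After move 3 (U): U=RWBB F=RRGR R=YBYY B=OWOB L=GWOW
After move 4 (F): F=GRRR U=RWWW R=BBBY D=YYYG L=GOOG
After move 5 (F): F=RGRR U=RWGO R=WBWY D=BBYG L=GYOY
After move 6 (U): U=GROW F=WBRR R=OWWY B=GYOB L=RGOY
Query 1: R[1] = W
Query 2: D[2] = Y
Query 3: L[3] = Y

Answer: W Y Y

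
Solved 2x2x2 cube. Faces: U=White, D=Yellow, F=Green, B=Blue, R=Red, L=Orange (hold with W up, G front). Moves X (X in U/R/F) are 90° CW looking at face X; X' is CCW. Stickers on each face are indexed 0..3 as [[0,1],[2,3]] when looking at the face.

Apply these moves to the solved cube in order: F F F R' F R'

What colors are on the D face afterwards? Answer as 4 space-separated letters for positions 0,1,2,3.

After move 1 (F): F=GGGG U=WWOO R=WRWR D=RRYY L=OYOY
After move 2 (F): F=GGGG U=WWYY R=OROR D=WWYY L=OROR
After move 3 (F): F=GGGG U=WWRR R=YRYR D=OOYY L=OWOW
After move 4 (R'): R=RRYY U=WBRB F=GWGR D=OGYG B=YBOB
After move 5 (F): F=GGRW U=WBWW R=RRBY D=YRYG L=OOOG
After move 6 (R'): R=RYRB U=WOWY F=GBRW D=YGYW B=GBRB
Query: D face = YGYW

Answer: Y G Y W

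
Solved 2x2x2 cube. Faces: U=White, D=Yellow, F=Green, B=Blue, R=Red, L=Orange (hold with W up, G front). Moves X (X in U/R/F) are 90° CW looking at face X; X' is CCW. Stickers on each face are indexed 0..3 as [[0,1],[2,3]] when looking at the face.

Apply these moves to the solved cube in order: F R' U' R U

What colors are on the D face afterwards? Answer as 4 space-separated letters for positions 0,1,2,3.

Answer: R R Y R

Derivation:
After move 1 (F): F=GGGG U=WWOO R=WRWR D=RRYY L=OYOY
After move 2 (R'): R=RRWW U=WBOB F=GWGO D=RGYG B=YBRB
After move 3 (U'): U=BBWO F=OYGO R=GWWW B=RRRB L=YBOY
After move 4 (R): R=WGWW U=BYWO F=OGGG D=RRYR B=ORBB
After move 5 (U): U=WBOY F=WGGG R=ORWW B=YBBB L=OGOY
Query: D face = RRYR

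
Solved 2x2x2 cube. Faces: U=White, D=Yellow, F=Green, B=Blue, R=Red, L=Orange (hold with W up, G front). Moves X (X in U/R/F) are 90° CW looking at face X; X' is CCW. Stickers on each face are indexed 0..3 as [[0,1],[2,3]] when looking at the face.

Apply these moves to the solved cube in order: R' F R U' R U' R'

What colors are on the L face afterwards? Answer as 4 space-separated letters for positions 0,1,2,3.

After move 1 (R'): R=RRRR U=WBWB F=GWGW D=YGYG B=YBYB
After move 2 (F): F=GGWW U=WBOO R=WRBR D=RRYG L=OYOG
After move 3 (R): R=BWRR U=WGOW F=GRWG D=RYYY B=OBBB
After move 4 (U'): U=GWWO F=OYWG R=GRRR B=BWBB L=OBOG
After move 5 (R): R=RGRR U=GYWG F=OYWY D=RBYB B=OWWB
After move 6 (U'): U=YGGW F=OBWY R=OYRR B=RGWB L=OWOG
After move 7 (R'): R=YROR U=YWGR F=OGWW D=RBYY B=BGBB
Query: L face = OWOG

Answer: O W O G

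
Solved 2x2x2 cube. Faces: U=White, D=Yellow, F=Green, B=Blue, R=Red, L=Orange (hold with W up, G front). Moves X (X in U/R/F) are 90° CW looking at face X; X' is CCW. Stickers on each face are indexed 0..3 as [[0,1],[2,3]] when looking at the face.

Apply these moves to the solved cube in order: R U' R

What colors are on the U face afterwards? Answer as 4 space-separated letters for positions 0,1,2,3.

After move 1 (R): R=RRRR U=WGWG F=GYGY D=YBYB B=WBWB
After move 2 (U'): U=GGWW F=OOGY R=GYRR B=RRWB L=WBOO
After move 3 (R): R=RGRY U=GOWY F=OBGB D=YWYR B=WRGB
Query: U face = GOWY

Answer: G O W Y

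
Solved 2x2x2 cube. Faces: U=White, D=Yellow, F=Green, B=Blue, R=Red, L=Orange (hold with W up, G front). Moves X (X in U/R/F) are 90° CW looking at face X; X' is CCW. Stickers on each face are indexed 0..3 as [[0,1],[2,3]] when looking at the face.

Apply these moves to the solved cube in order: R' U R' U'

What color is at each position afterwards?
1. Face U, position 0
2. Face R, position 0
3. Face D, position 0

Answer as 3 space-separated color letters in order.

After move 1 (R'): R=RRRR U=WBWB F=GWGW D=YGYG B=YBYB
After move 2 (U): U=WWBB F=RRGW R=YBRR B=OOYB L=GWOO
After move 3 (R'): R=BRYR U=WYBO F=RWGB D=YRYW B=GOGB
After move 4 (U'): U=YOWB F=GWGB R=RWYR B=BRGB L=GOOO
Query 1: U[0] = Y
Query 2: R[0] = R
Query 3: D[0] = Y

Answer: Y R Y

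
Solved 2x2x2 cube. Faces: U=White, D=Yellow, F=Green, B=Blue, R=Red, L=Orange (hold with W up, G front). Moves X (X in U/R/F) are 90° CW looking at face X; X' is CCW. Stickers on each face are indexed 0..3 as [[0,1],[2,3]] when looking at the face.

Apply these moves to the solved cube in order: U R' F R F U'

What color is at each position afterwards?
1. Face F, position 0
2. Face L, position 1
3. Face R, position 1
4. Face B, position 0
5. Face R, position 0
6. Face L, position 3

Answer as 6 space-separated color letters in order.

Answer: G O G O W Y

Derivation:
After move 1 (U): U=WWWW F=RRGG R=BBRR B=OOBB L=GGOO
After move 2 (R'): R=BRBR U=WBWO F=RWGW D=YRYG B=YOYB
After move 3 (F): F=GRWW U=WBOG R=WROR D=BBYG L=GYOR
After move 4 (R): R=OWRR U=WROW F=GBWG D=BYYY B=GOBB
After move 5 (F): F=WGGB U=WRRY R=OWWR D=ROYY L=GBOY
After move 6 (U'): U=RYWR F=GBGB R=WGWR B=OWBB L=GOOY
Query 1: F[0] = G
Query 2: L[1] = O
Query 3: R[1] = G
Query 4: B[0] = O
Query 5: R[0] = W
Query 6: L[3] = Y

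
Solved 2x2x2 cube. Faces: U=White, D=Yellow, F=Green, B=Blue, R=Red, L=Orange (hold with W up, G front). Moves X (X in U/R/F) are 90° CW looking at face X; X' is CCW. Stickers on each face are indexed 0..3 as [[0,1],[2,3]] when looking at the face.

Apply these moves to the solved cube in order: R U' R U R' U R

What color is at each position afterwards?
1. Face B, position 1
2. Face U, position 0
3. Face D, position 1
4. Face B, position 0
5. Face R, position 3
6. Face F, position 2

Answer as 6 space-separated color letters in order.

Answer: B Y W G B G

Derivation:
After move 1 (R): R=RRRR U=WGWG F=GYGY D=YBYB B=WBWB
After move 2 (U'): U=GGWW F=OOGY R=GYRR B=RRWB L=WBOO
After move 3 (R): R=RGRY U=GOWY F=OBGB D=YWYR B=WRGB
After move 4 (U): U=WGYO F=RGGB R=WRRY B=WBGB L=OBOO
After move 5 (R'): R=RYWR U=WGYW F=RGGO D=YGYB B=RBWB
After move 6 (U): U=YWWG F=RYGO R=RBWR B=OBWB L=RGOO
After move 7 (R): R=WRRB U=YYWO F=RGGB D=YWYO B=GBWB
Query 1: B[1] = B
Query 2: U[0] = Y
Query 3: D[1] = W
Query 4: B[0] = G
Query 5: R[3] = B
Query 6: F[2] = G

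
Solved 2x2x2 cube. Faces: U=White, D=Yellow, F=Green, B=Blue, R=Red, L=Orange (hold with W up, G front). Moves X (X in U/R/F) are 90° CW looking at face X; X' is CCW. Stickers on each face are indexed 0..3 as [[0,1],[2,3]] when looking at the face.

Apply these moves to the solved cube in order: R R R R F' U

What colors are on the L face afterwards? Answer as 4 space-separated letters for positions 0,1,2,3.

After move 1 (R): R=RRRR U=WGWG F=GYGY D=YBYB B=WBWB
After move 2 (R): R=RRRR U=WYWY F=GBGB D=YWYW B=GBGB
After move 3 (R): R=RRRR U=WBWB F=GWGW D=YGYG B=YBYB
After move 4 (R): R=RRRR U=WWWW F=GGGG D=YYYY B=BBBB
After move 5 (F'): F=GGGG U=WWRR R=YRYR D=OOYY L=OWOW
After move 6 (U): U=RWRW F=YRGG R=BBYR B=OWBB L=GGOW
Query: L face = GGOW

Answer: G G O W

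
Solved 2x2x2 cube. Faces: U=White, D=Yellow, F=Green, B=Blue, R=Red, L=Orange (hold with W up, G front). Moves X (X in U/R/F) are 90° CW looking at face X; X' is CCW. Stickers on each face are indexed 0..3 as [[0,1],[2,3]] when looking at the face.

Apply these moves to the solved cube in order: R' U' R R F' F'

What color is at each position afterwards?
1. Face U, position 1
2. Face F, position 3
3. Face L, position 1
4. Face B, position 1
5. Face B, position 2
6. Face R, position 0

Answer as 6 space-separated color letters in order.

After move 1 (R'): R=RRRR U=WBWB F=GWGW D=YGYG B=YBYB
After move 2 (U'): U=BBWW F=OOGW R=GWRR B=RRYB L=YBOO
After move 3 (R): R=RGRW U=BOWW F=OGGG D=YYYR B=WRBB
After move 4 (R): R=RRWG U=BGWG F=OYGR D=YBYW B=WROB
After move 5 (F'): F=YROG U=BGRW R=BRYG D=BOYW L=YGOW
After move 6 (F'): F=RGYO U=BGBY R=ORBG D=GWYW L=YWOR
Query 1: U[1] = G
Query 2: F[3] = O
Query 3: L[1] = W
Query 4: B[1] = R
Query 5: B[2] = O
Query 6: R[0] = O

Answer: G O W R O O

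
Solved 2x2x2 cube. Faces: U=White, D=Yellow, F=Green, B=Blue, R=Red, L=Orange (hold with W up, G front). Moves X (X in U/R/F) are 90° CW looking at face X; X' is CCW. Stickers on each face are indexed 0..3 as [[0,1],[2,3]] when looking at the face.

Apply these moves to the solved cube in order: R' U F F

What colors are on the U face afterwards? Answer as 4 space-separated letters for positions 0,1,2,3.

Answer: W W G Y

Derivation:
After move 1 (R'): R=RRRR U=WBWB F=GWGW D=YGYG B=YBYB
After move 2 (U): U=WWBB F=RRGW R=YBRR B=OOYB L=GWOO
After move 3 (F): F=GRWR U=WWOW R=BBBR D=RYYG L=GYOG
After move 4 (F): F=WGRR U=WWGY R=OBWR D=BBYG L=GROY
Query: U face = WWGY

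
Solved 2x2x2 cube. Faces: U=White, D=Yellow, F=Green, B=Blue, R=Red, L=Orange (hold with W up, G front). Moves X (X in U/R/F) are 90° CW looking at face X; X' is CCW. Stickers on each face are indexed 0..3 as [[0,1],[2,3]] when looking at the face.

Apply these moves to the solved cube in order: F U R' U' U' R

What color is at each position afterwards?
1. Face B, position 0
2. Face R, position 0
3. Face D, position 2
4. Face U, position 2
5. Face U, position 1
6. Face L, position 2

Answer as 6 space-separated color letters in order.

Answer: O B Y B Y O

Derivation:
After move 1 (F): F=GGGG U=WWOO R=WRWR D=RRYY L=OYOY
After move 2 (U): U=OWOW F=WRGG R=BBWR B=OYBB L=GGOY
After move 3 (R'): R=BRBW U=OBOO F=WWGW D=RRYG B=YYRB
After move 4 (U'): U=BOOO F=GGGW R=WWBW B=BRRB L=YYOY
After move 5 (U'): U=OOBO F=YYGW R=GGBW B=WWRB L=BROY
After move 6 (R): R=BGWG U=OYBW F=YRGG D=RRYW B=OWOB
Query 1: B[0] = O
Query 2: R[0] = B
Query 3: D[2] = Y
Query 4: U[2] = B
Query 5: U[1] = Y
Query 6: L[2] = O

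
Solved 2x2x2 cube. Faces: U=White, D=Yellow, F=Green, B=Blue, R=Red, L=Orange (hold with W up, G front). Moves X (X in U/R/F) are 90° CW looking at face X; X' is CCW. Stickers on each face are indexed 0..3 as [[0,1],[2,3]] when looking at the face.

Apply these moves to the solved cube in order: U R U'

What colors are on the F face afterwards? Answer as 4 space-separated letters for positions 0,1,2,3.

After move 1 (U): U=WWWW F=RRGG R=BBRR B=OOBB L=GGOO
After move 2 (R): R=RBRB U=WRWG F=RYGY D=YBYO B=WOWB
After move 3 (U'): U=RGWW F=GGGY R=RYRB B=RBWB L=WOOO
Query: F face = GGGY

Answer: G G G Y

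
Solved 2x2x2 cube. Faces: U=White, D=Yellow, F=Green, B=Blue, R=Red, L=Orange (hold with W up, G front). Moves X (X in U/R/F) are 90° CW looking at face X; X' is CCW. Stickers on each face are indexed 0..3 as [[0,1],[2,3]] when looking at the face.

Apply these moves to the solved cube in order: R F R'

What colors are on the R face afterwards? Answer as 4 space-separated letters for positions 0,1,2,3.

After move 1 (R): R=RRRR U=WGWG F=GYGY D=YBYB B=WBWB
After move 2 (F): F=GGYY U=WGOO R=WRGR D=RRYB L=OYOB
After move 3 (R'): R=RRWG U=WWOW F=GGYO D=RGYY B=BBRB
Query: R face = RRWG

Answer: R R W G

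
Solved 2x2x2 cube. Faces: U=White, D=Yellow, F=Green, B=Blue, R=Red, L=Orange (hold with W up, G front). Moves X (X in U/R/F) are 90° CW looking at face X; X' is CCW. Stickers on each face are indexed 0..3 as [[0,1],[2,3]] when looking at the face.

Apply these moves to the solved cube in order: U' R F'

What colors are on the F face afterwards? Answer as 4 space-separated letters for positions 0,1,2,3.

Answer: Y Y O G

Derivation:
After move 1 (U'): U=WWWW F=OOGG R=GGRR B=RRBB L=BBOO
After move 2 (R): R=RGRG U=WOWG F=OYGY D=YBYR B=WRWB
After move 3 (F'): F=YYOG U=WORR R=BGYG D=BOYR L=BGOW
Query: F face = YYOG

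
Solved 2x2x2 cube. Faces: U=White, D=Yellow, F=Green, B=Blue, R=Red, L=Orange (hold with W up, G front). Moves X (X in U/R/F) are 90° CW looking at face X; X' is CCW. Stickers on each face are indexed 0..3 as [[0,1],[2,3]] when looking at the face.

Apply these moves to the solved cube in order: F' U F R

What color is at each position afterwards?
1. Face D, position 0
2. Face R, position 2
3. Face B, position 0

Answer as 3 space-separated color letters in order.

Answer: Y R G

Derivation:
After move 1 (F'): F=GGGG U=WWRR R=YRYR D=OOYY L=OWOW
After move 2 (U): U=RWRW F=YRGG R=BBYR B=OWBB L=GGOW
After move 3 (F): F=GYGR U=RWWG R=RBWR D=YBYY L=GOOO
After move 4 (R): R=WRRB U=RYWR F=GBGY D=YBYO B=GWWB
Query 1: D[0] = Y
Query 2: R[2] = R
Query 3: B[0] = G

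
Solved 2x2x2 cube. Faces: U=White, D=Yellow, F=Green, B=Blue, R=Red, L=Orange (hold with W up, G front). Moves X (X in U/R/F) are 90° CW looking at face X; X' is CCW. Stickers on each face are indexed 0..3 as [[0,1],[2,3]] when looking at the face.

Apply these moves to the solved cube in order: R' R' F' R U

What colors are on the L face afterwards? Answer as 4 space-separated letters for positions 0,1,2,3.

After move 1 (R'): R=RRRR U=WBWB F=GWGW D=YGYG B=YBYB
After move 2 (R'): R=RRRR U=WYWY F=GBGB D=YWYW B=GBGB
After move 3 (F'): F=BBGG U=WYRR R=WRYR D=OOYW L=OYOW
After move 4 (R): R=YWRR U=WBRG F=BOGW D=OGYG B=RBYB
After move 5 (U): U=RWGB F=YWGW R=RBRR B=OYYB L=BOOW
Query: L face = BOOW

Answer: B O O W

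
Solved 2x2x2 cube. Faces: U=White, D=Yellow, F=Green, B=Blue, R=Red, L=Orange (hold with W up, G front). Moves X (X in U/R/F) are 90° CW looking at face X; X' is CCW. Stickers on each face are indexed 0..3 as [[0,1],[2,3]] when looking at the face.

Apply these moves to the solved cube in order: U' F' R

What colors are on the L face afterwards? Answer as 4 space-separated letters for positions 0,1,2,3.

After move 1 (U'): U=WWWW F=OOGG R=GGRR B=RRBB L=BBOO
After move 2 (F'): F=OGOG U=WWGR R=YGYR D=BOYY L=BWOW
After move 3 (R): R=YYRG U=WGGG F=OOOY D=BBYR B=RRWB
Query: L face = BWOW

Answer: B W O W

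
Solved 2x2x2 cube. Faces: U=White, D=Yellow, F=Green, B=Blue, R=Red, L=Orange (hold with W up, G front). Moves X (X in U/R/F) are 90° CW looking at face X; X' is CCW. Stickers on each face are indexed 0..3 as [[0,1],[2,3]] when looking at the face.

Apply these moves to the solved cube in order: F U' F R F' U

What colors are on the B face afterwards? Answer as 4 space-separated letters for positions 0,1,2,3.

Answer: B Y O B

Derivation:
After move 1 (F): F=GGGG U=WWOO R=WRWR D=RRYY L=OYOY
After move 2 (U'): U=WOWO F=OYGG R=GGWR B=WRBB L=BBOY
After move 3 (F): F=GOGY U=WOYB R=WGOR D=WGYY L=BROR
After move 4 (R): R=OWRG U=WOYY F=GGGY D=WBYW B=BROB
After move 5 (F'): F=GYGG U=WOOR R=BWWG D=RRYW L=BYOY
After move 6 (U): U=OWRO F=BWGG R=BRWG B=BYOB L=GYOY
Query: B face = BYOB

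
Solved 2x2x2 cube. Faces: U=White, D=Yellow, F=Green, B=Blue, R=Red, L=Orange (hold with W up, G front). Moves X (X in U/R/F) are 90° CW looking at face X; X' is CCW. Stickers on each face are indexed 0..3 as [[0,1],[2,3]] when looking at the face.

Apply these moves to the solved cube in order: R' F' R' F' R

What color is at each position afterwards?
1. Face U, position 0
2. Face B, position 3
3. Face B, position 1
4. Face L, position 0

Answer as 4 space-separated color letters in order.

Answer: W B B O

Derivation:
After move 1 (R'): R=RRRR U=WBWB F=GWGW D=YGYG B=YBYB
After move 2 (F'): F=WWGG U=WBRR R=GRYR D=OOYG L=OBOW
After move 3 (R'): R=RRGY U=WYRY F=WBGR D=OWYG B=GBOB
After move 4 (F'): F=BRWG U=WYRG R=WROY D=BWYG L=OYOR
After move 5 (R): R=OWYR U=WRRG F=BWWG D=BOYG B=GBYB
Query 1: U[0] = W
Query 2: B[3] = B
Query 3: B[1] = B
Query 4: L[0] = O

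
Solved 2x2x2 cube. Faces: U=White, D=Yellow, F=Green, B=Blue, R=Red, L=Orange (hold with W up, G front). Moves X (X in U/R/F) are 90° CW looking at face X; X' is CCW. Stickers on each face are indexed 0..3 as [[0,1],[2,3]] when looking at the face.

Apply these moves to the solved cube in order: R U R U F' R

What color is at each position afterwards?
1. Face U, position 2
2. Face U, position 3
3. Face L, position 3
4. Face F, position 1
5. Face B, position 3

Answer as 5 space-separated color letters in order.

Answer: G G Y O B

Derivation:
After move 1 (R): R=RRRR U=WGWG F=GYGY D=YBYB B=WBWB
After move 2 (U): U=WWGG F=RRGY R=WBRR B=OOWB L=GYOO
After move 3 (R): R=RWRB U=WRGY F=RBGB D=YWYO B=GOWB
After move 4 (U): U=GWYR F=RWGB R=GORB B=GYWB L=RBOO
After move 5 (F'): F=WBRG U=GWGR R=WOYB D=BOYO L=RROY
After move 6 (R): R=YWBO U=GBGG F=WORO D=BWYG B=RYWB
Query 1: U[2] = G
Query 2: U[3] = G
Query 3: L[3] = Y
Query 4: F[1] = O
Query 5: B[3] = B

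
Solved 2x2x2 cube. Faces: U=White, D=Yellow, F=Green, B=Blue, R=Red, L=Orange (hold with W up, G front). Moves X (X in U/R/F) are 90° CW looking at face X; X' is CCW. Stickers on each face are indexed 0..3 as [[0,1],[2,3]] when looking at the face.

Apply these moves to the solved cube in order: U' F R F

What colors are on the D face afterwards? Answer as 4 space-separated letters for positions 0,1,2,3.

Answer: R W Y R

Derivation:
After move 1 (U'): U=WWWW F=OOGG R=GGRR B=RRBB L=BBOO
After move 2 (F): F=GOGO U=WWOB R=WGWR D=RGYY L=BYOY
After move 3 (R): R=WWRG U=WOOO F=GGGY D=RBYR B=BRWB
After move 4 (F): F=GGYG U=WOYY R=OWOG D=RWYR L=BROB
Query: D face = RWYR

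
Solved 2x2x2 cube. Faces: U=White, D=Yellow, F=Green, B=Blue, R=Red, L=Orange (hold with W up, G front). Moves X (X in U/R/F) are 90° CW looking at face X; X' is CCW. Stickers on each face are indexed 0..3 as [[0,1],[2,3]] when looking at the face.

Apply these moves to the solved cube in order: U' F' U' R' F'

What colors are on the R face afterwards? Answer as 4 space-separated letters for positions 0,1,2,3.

Answer: W R B Y

Derivation:
After move 1 (U'): U=WWWW F=OOGG R=GGRR B=RRBB L=BBOO
After move 2 (F'): F=OGOG U=WWGR R=YGYR D=BOYY L=BWOW
After move 3 (U'): U=WRWG F=BWOG R=OGYR B=YGBB L=RROW
After move 4 (R'): R=GROY U=WBWY F=BROG D=BWYG B=YGOB
After move 5 (F'): F=RGBO U=WBGO R=WRBY D=RWYG L=RYOW
Query: R face = WRBY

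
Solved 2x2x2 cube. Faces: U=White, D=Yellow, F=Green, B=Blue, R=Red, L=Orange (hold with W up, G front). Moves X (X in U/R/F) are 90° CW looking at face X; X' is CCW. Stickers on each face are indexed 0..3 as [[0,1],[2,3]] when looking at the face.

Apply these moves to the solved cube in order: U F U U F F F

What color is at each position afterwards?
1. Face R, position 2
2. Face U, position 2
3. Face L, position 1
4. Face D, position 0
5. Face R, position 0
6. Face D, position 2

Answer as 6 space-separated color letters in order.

After move 1 (U): U=WWWW F=RRGG R=BBRR B=OOBB L=GGOO
After move 2 (F): F=GRGR U=WWOG R=WBWR D=RBYY L=GYOY
After move 3 (U): U=OWGW F=WBGR R=OOWR B=GYBB L=GROY
After move 4 (U): U=GOWW F=OOGR R=GYWR B=GRBB L=WBOY
After move 5 (F): F=GORO U=GOYB R=WYWR D=WGYY L=WROB
After move 6 (F): F=RGOO U=GOBR R=YYBR D=WWYY L=WWOG
After move 7 (F): F=OROG U=GOGW R=BYRR D=BYYY L=WWOW
Query 1: R[2] = R
Query 2: U[2] = G
Query 3: L[1] = W
Query 4: D[0] = B
Query 5: R[0] = B
Query 6: D[2] = Y

Answer: R G W B B Y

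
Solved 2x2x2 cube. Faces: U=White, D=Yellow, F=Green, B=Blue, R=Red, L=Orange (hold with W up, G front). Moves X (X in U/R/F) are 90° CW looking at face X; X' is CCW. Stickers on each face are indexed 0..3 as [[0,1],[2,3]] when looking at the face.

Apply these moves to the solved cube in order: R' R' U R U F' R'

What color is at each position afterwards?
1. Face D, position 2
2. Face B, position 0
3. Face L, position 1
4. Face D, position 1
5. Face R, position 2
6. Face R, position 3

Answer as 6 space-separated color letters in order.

Answer: Y O R W G Y

Derivation:
After move 1 (R'): R=RRRR U=WBWB F=GWGW D=YGYG B=YBYB
After move 2 (R'): R=RRRR U=WYWY F=GBGB D=YWYW B=GBGB
After move 3 (U): U=WWYY F=RRGB R=GBRR B=OOGB L=GBOO
After move 4 (R): R=RGRB U=WRYB F=RWGW D=YGYO B=YOWB
After move 5 (U): U=YWBR F=RGGW R=YORB B=GBWB L=RWOO
After move 6 (F'): F=GWRG U=YWYR R=GOYB D=WOYO L=RROB
After move 7 (R'): R=OBGY U=YWYG F=GWRR D=WWYG B=OBOB
Query 1: D[2] = Y
Query 2: B[0] = O
Query 3: L[1] = R
Query 4: D[1] = W
Query 5: R[2] = G
Query 6: R[3] = Y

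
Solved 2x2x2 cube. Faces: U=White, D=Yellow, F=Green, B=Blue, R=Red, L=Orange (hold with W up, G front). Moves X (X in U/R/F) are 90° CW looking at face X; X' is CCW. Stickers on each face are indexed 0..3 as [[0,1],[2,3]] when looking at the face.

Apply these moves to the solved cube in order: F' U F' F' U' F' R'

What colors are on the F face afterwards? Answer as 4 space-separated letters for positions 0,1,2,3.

After move 1 (F'): F=GGGG U=WWRR R=YRYR D=OOYY L=OWOW
After move 2 (U): U=RWRW F=YRGG R=BBYR B=OWBB L=GGOW
After move 3 (F'): F=RGYG U=RWBY R=OBOR D=GWYY L=GWOR
After move 4 (F'): F=GGRY U=RWOO R=WBGR D=WRYY L=GYOB
After move 5 (U'): U=WORO F=GYRY R=GGGR B=WBBB L=OWOB
After move 6 (F'): F=YYGR U=WOGG R=RGWR D=WBYY L=OOOR
After move 7 (R'): R=GRRW U=WBGW F=YOGG D=WYYR B=YBBB
Query: F face = YOGG

Answer: Y O G G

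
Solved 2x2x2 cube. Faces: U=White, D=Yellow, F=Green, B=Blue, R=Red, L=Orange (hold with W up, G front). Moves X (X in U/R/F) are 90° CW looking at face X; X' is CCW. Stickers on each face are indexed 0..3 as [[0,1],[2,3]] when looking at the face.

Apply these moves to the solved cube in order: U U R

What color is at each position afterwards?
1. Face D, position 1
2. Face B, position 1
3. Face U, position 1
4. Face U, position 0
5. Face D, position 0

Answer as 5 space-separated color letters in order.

After move 1 (U): U=WWWW F=RRGG R=BBRR B=OOBB L=GGOO
After move 2 (U): U=WWWW F=BBGG R=OORR B=GGBB L=RROO
After move 3 (R): R=RORO U=WBWG F=BYGY D=YBYG B=WGWB
Query 1: D[1] = B
Query 2: B[1] = G
Query 3: U[1] = B
Query 4: U[0] = W
Query 5: D[0] = Y

Answer: B G B W Y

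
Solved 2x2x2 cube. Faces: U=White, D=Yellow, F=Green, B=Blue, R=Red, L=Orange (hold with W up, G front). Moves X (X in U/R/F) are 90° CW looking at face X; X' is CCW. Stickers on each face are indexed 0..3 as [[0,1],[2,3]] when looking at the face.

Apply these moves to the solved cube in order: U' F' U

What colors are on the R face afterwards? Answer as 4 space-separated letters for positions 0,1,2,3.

Answer: R R Y R

Derivation:
After move 1 (U'): U=WWWW F=OOGG R=GGRR B=RRBB L=BBOO
After move 2 (F'): F=OGOG U=WWGR R=YGYR D=BOYY L=BWOW
After move 3 (U): U=GWRW F=YGOG R=RRYR B=BWBB L=OGOW
Query: R face = RRYR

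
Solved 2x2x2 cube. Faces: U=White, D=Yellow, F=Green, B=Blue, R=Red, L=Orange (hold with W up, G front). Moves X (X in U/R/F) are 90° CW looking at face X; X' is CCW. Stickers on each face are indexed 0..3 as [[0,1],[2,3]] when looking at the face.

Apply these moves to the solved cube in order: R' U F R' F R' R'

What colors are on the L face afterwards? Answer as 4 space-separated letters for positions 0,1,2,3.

Answer: G R O R

Derivation:
After move 1 (R'): R=RRRR U=WBWB F=GWGW D=YGYG B=YBYB
After move 2 (U): U=WWBB F=RRGW R=YBRR B=OOYB L=GWOO
After move 3 (F): F=GRWR U=WWOW R=BBBR D=RYYG L=GYOG
After move 4 (R'): R=BRBB U=WYOO F=GWWW D=RRYR B=GOYB
After move 5 (F): F=WGWW U=WYGY R=OROB D=BBYR L=GROR
After move 6 (R'): R=RBOO U=WYGG F=WYWY D=BGYW B=ROBB
After move 7 (R'): R=BORO U=WBGR F=WYWG D=BYYY B=WOGB
Query: L face = GROR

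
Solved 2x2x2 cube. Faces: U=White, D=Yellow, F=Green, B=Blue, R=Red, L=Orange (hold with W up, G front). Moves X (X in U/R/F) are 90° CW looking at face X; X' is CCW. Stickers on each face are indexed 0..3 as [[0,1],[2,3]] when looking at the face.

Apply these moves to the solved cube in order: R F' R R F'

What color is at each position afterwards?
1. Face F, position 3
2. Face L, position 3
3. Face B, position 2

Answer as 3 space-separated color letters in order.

Answer: G R Y

Derivation:
After move 1 (R): R=RRRR U=WGWG F=GYGY D=YBYB B=WBWB
After move 2 (F'): F=YYGG U=WGRR R=BRYR D=OOYB L=OGOW
After move 3 (R): R=YBRR U=WYRG F=YOGB D=OWYW B=RBGB
After move 4 (R): R=RYRB U=WORB F=YWGW D=OGYR B=GBYB
After move 5 (F'): F=WWYG U=WORR R=GYOB D=GWYR L=OBOR
Query 1: F[3] = G
Query 2: L[3] = R
Query 3: B[2] = Y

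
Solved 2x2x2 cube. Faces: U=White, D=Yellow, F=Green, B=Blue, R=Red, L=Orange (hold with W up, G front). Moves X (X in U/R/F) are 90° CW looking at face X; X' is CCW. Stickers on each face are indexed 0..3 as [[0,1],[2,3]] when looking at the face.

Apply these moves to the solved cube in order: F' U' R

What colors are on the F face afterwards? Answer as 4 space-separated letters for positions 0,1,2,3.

After move 1 (F'): F=GGGG U=WWRR R=YRYR D=OOYY L=OWOW
After move 2 (U'): U=WRWR F=OWGG R=GGYR B=YRBB L=BBOW
After move 3 (R): R=YGRG U=WWWG F=OOGY D=OBYY B=RRRB
Query: F face = OOGY

Answer: O O G Y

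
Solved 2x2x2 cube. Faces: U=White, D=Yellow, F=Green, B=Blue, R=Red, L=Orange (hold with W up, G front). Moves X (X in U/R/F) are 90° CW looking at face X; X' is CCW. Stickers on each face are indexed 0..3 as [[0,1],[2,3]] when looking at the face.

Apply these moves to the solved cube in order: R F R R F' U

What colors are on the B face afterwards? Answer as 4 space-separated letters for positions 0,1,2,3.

After move 1 (R): R=RRRR U=WGWG F=GYGY D=YBYB B=WBWB
After move 2 (F): F=GGYY U=WGOO R=WRGR D=RRYB L=OYOB
After move 3 (R): R=GWRR U=WGOY F=GRYB D=RWYW B=OBGB
After move 4 (R): R=RGRW U=WROB F=GWYW D=RGYO B=YBGB
After move 5 (F'): F=WWGY U=WRRR R=GGRW D=YBYO L=OBOO
After move 6 (U): U=RWRR F=GGGY R=YBRW B=OBGB L=WWOO
Query: B face = OBGB

Answer: O B G B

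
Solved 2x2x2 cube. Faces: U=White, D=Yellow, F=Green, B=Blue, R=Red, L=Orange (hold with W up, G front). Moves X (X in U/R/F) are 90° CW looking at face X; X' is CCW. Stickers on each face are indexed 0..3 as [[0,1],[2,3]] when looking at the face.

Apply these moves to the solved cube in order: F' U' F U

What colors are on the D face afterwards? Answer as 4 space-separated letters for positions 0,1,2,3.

After move 1 (F'): F=GGGG U=WWRR R=YRYR D=OOYY L=OWOW
After move 2 (U'): U=WRWR F=OWGG R=GGYR B=YRBB L=BBOW
After move 3 (F): F=GOGW U=WRWB R=WGRR D=YGYY L=BOOO
After move 4 (U): U=WWBR F=WGGW R=YRRR B=BOBB L=GOOO
Query: D face = YGYY

Answer: Y G Y Y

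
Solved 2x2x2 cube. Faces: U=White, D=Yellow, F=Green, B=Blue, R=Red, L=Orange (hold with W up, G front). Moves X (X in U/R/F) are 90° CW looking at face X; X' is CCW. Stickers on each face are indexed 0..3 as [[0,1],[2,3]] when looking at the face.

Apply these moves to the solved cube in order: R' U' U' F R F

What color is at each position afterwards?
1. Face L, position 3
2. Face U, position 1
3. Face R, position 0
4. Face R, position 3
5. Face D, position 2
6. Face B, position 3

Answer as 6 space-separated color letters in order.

Answer: Y Y O O Y B

Derivation:
After move 1 (R'): R=RRRR U=WBWB F=GWGW D=YGYG B=YBYB
After move 2 (U'): U=BBWW F=OOGW R=GWRR B=RRYB L=YBOO
After move 3 (U'): U=BWBW F=YBGW R=OORR B=GWYB L=RROO
After move 4 (F): F=GYWB U=BWOR R=BOWR D=ROYG L=RYOG
After move 5 (R): R=WBRO U=BYOB F=GOWG D=RYYG B=RWWB
After move 6 (F): F=WGGO U=BYGY R=OBBO D=RWYG L=RROY
Query 1: L[3] = Y
Query 2: U[1] = Y
Query 3: R[0] = O
Query 4: R[3] = O
Query 5: D[2] = Y
Query 6: B[3] = B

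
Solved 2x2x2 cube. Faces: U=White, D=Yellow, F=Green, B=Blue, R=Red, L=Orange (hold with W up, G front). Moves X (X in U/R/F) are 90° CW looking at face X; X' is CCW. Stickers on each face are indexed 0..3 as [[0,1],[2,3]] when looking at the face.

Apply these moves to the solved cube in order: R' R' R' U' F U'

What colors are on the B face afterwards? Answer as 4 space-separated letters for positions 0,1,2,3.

After move 1 (R'): R=RRRR U=WBWB F=GWGW D=YGYG B=YBYB
After move 2 (R'): R=RRRR U=WYWY F=GBGB D=YWYW B=GBGB
After move 3 (R'): R=RRRR U=WGWG F=GYGY D=YBYB B=WBWB
After move 4 (U'): U=GGWW F=OOGY R=GYRR B=RRWB L=WBOO
After move 5 (F): F=GOYO U=GGOB R=WYWR D=RGYB L=WYOB
After move 6 (U'): U=GBGO F=WYYO R=GOWR B=WYWB L=RROB
Query: B face = WYWB

Answer: W Y W B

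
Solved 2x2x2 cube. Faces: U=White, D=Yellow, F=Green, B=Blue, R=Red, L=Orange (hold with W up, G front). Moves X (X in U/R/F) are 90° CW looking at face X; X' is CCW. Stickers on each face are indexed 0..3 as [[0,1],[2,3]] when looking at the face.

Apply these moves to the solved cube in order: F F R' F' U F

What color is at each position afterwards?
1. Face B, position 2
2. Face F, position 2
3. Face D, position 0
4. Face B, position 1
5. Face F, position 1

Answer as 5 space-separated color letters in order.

Answer: W G W B G

Derivation:
After move 1 (F): F=GGGG U=WWOO R=WRWR D=RRYY L=OYOY
After move 2 (F): F=GGGG U=WWYY R=OROR D=WWYY L=OROR
After move 3 (R'): R=RROO U=WBYB F=GWGY D=WGYG B=YBWB
After move 4 (F'): F=WYGG U=WBRO R=GRWO D=RRYG L=OBOY
After move 5 (U): U=RWOB F=GRGG R=YBWO B=OBWB L=WYOY
After move 6 (F): F=GGGR U=RWYY R=OBBO D=WYYG L=WROR
Query 1: B[2] = W
Query 2: F[2] = G
Query 3: D[0] = W
Query 4: B[1] = B
Query 5: F[1] = G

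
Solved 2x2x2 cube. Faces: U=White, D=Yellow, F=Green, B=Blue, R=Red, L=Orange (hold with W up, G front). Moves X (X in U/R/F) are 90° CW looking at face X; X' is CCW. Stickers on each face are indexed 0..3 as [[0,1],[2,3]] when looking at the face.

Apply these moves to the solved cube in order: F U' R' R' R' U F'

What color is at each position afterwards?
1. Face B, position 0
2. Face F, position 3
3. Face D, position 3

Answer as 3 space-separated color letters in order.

Answer: B G W

Derivation:
After move 1 (F): F=GGGG U=WWOO R=WRWR D=RRYY L=OYOY
After move 2 (U'): U=WOWO F=OYGG R=GGWR B=WRBB L=BBOY
After move 3 (R'): R=GRGW U=WBWW F=OOGO D=RYYG B=YRRB
After move 4 (R'): R=RWGG U=WRWY F=OBGW D=ROYO B=GRYB
After move 5 (R'): R=WGRG U=WYWG F=ORGY D=RBYW B=OROB
After move 6 (U): U=WWGY F=WGGY R=ORRG B=BBOB L=OROY
After move 7 (F'): F=GYWG U=WWOR R=BRRG D=RYYW L=OYOG
Query 1: B[0] = B
Query 2: F[3] = G
Query 3: D[3] = W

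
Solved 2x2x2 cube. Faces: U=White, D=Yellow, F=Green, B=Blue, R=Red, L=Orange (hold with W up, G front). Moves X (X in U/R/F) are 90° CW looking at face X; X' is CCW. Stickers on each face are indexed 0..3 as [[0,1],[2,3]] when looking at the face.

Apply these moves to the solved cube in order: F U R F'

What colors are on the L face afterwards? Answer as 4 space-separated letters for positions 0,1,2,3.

Answer: G G O O

Derivation:
After move 1 (F): F=GGGG U=WWOO R=WRWR D=RRYY L=OYOY
After move 2 (U): U=OWOW F=WRGG R=BBWR B=OYBB L=GGOY
After move 3 (R): R=WBRB U=OROG F=WRGY D=RBYO B=WYWB
After move 4 (F'): F=RYWG U=ORWR R=BBRB D=GYYO L=GGOO
Query: L face = GGOO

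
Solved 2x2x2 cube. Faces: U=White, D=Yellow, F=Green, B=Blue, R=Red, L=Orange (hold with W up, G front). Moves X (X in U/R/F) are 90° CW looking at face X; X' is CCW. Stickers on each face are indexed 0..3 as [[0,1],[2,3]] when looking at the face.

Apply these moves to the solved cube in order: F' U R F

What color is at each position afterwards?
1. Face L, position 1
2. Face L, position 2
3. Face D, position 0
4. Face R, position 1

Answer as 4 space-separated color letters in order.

After move 1 (F'): F=GGGG U=WWRR R=YRYR D=OOYY L=OWOW
After move 2 (U): U=RWRW F=YRGG R=BBYR B=OWBB L=GGOW
After move 3 (R): R=YBRB U=RRRG F=YOGY D=OBYO B=WWWB
After move 4 (F): F=GYYO U=RRWG R=RBGB D=RYYO L=GOOB
Query 1: L[1] = O
Query 2: L[2] = O
Query 3: D[0] = R
Query 4: R[1] = B

Answer: O O R B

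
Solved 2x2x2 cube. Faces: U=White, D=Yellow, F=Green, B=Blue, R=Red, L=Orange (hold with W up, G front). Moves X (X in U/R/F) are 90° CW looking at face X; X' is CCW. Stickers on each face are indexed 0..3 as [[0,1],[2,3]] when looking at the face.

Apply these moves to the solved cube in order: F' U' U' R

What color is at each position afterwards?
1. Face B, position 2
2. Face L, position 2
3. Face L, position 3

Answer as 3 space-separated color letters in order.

Answer: R O W

Derivation:
After move 1 (F'): F=GGGG U=WWRR R=YRYR D=OOYY L=OWOW
After move 2 (U'): U=WRWR F=OWGG R=GGYR B=YRBB L=BBOW
After move 3 (U'): U=RRWW F=BBGG R=OWYR B=GGBB L=YROW
After move 4 (R): R=YORW U=RBWG F=BOGY D=OBYG B=WGRB
Query 1: B[2] = R
Query 2: L[2] = O
Query 3: L[3] = W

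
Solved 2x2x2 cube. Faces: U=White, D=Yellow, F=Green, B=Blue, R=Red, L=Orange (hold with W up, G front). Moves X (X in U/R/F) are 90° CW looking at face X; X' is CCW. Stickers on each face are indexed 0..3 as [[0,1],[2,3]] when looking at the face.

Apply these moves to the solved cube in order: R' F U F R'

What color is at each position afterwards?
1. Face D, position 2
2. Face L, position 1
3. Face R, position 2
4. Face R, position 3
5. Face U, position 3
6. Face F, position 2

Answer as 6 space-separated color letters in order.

Answer: Y R O B O W

Derivation:
After move 1 (R'): R=RRRR U=WBWB F=GWGW D=YGYG B=YBYB
After move 2 (F): F=GGWW U=WBOO R=WRBR D=RRYG L=OYOG
After move 3 (U): U=OWOB F=WRWW R=YBBR B=OYYB L=GGOG
After move 4 (F): F=WWWR U=OWGG R=OBBR D=BYYG L=GROR
After move 5 (R'): R=BROB U=OYGO F=WWWG D=BWYR B=GYYB
Query 1: D[2] = Y
Query 2: L[1] = R
Query 3: R[2] = O
Query 4: R[3] = B
Query 5: U[3] = O
Query 6: F[2] = W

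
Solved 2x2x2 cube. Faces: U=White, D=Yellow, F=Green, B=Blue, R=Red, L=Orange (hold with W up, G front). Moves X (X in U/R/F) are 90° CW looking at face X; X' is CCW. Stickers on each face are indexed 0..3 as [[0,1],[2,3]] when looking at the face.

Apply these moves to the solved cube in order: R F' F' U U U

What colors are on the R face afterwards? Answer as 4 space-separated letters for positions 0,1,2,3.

Answer: Y G O R

Derivation:
After move 1 (R): R=RRRR U=WGWG F=GYGY D=YBYB B=WBWB
After move 2 (F'): F=YYGG U=WGRR R=BRYR D=OOYB L=OGOW
After move 3 (F'): F=YGYG U=WGBY R=OROR D=GWYB L=OROR
After move 4 (U): U=BWYG F=ORYG R=WBOR B=ORWB L=YGOR
After move 5 (U): U=YBGW F=WBYG R=OROR B=YGWB L=OROR
After move 6 (U): U=GYWB F=ORYG R=YGOR B=ORWB L=WBOR
Query: R face = YGOR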